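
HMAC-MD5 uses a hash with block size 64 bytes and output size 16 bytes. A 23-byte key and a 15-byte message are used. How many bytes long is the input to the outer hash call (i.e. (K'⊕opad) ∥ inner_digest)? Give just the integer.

Key is 23 ≤ 64 bytes, zero-padded: |K'| = 64.
Outer input = (K'⊕opad) ∥ H(inner) → 64 + 16 = 80 bytes.

80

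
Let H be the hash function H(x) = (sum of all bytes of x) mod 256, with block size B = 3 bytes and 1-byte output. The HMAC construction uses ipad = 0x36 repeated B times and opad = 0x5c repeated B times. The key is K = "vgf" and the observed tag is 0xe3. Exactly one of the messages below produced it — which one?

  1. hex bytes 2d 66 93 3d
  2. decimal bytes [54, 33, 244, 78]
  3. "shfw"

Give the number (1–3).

Key "vgf" = 76 67 66 is exactly B = 3 bytes: K' = 76 67 66.
K' ⊕ ipad = 40 51 50; K' ⊕ opad = 2a 3b 3a.
m1: inner = H(40 51 50 2d 66 93 3d) = 44; tag = H(2a 3b 3a 44) = e3 ← matches
m2: inner = H(40 51 50 36 21 f4 4e) = 7a; tag = H(2a 3b 3a 7a) = 19
m3: inner = H(40 51 50 73 68 66 77) = 99; tag = H(2a 3b 3a 99) = 38

1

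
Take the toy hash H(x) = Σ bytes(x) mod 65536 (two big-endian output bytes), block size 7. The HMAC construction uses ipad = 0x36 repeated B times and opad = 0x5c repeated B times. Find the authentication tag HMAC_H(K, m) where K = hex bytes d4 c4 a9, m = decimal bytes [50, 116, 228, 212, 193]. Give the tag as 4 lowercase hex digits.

03f5

Key hex bytes d4 c4 a9 is 3 bytes ≤ B = 7; zero-pad to 7 bytes: K' = d4 c4 a9 00 00 00 00.
K' ⊕ ipad = e2 f2 9f 36 36 36 36.  K' ⊕ opad = 88 98 f5 5c 5c 5c 5c.
Inner input = (K'⊕ipad) ∥ m = e2 f2 9f 36 36 36 36 ∥ 32 74 e4 d4 c1.
Inner hash: sum = 226+242+159+54+54+54+54+50+116+228+212+193 = 1642 → 06 6a.
Outer input = (K'⊕opad) ∥ inner = 88 98 f5 5c 5c 5c 5c ∥ 06 6a.
Outer hash (tag): sum = 136+152+245+92+92+92+92+6+106 = 1013 → 03 f5.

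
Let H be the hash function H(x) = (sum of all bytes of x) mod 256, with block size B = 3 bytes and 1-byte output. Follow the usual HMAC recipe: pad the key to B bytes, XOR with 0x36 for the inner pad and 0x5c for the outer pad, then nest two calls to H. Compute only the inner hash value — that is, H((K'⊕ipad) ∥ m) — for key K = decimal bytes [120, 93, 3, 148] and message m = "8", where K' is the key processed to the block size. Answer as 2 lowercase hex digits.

fe

Key decimal bytes [120, 93, 3, 148] = 78 5d 03 94 is 4 bytes > B = 3, so hash it first: H(key) = 6c, then zero-pad to 3 bytes: K' = 6c 00 00.
K' ⊕ ipad = 5a 36 36.
Inner input = 5a 36 36 ∥ 38.
Inner hash: sum = 90+54+54+56 = 254 → fe.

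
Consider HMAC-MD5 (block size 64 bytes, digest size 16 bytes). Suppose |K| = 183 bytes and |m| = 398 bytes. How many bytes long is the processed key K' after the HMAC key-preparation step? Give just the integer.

Key is 183 > 64 bytes, so it is hashed to 16 bytes then zero-padded to 64: |K'| = 64.

64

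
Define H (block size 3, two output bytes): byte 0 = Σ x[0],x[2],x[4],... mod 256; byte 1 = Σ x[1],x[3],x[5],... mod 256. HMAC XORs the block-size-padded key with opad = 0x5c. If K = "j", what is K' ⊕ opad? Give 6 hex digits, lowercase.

Key "j" = 6a is 1 byte ≤ B = 3; zero-pad to 3 bytes: K' = 6a 00 00.
XOR each byte with 0x5c: 6a⊕5c=36, 00⊕5c=5c, 00⊕5c=5c.

365c5c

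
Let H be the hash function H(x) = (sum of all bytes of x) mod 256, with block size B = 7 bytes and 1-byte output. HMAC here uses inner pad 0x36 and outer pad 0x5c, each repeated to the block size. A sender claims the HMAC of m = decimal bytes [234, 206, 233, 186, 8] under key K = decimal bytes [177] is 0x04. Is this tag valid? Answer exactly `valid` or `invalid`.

invalid

Key decimal bytes [177] = b1 is 1 byte ≤ B = 7; zero-pad to 7 bytes: K' = b1 00 00 00 00 00 00.
K' ⊕ ipad = 87 36 36 36 36 36 36; K' ⊕ opad = ed 5c 5c 5c 5c 5c 5c.
Inner hash: sum = 135+54+54+54+54+54+54+234+206+233+186+8 = 1326; mod 256 = 46 → 2e.
Outer hash (recomputed tag): sum = 237+92+92+92+92+92+92+46 = 835; mod 256 = 67 → 43.
Recomputed tag = 43; claimed = 04 → mismatch.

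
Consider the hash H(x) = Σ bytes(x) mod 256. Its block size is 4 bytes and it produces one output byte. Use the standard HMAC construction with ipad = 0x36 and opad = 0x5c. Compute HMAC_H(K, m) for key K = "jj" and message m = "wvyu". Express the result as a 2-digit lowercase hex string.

23

Key "jj" = 6a 6a is 2 bytes ≤ B = 4; zero-pad to 4 bytes: K' = 6a 6a 00 00.
K' ⊕ ipad = 5c 5c 36 36.  K' ⊕ opad = 36 36 5c 5c.
Inner input = (K'⊕ipad) ∥ m = 5c 5c 36 36 ∥ 77 76 79 75.
Inner hash: sum = 92+92+54+54+119+118+121+117 = 767; mod 256 = 255 → ff.
Outer input = (K'⊕opad) ∥ inner = 36 36 5c 5c ∥ ff.
Outer hash (tag): sum = 54+54+92+92+255 = 547; mod 256 = 35 → 23.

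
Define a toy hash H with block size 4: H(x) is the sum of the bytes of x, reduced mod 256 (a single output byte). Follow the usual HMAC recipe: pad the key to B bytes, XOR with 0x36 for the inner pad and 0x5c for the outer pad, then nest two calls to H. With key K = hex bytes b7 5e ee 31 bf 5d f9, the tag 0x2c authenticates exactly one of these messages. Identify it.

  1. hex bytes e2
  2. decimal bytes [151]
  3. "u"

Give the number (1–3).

1

Key hex bytes b7 5e ee 31 bf 5d f9 is 7 bytes > B = 4, so hash it first: H(key) = 49, then zero-pad to 4 bytes: K' = 49 00 00 00.
K' ⊕ ipad = 7f 36 36 36; K' ⊕ opad = 15 5c 5c 5c.
m1: inner = H(7f 36 36 36 e2) = 03; tag = H(15 5c 5c 5c 03) = 2c ← matches
m2: inner = H(7f 36 36 36 97) = b8; tag = H(15 5c 5c 5c b8) = e1
m3: inner = H(7f 36 36 36 75) = 96; tag = H(15 5c 5c 5c 96) = bf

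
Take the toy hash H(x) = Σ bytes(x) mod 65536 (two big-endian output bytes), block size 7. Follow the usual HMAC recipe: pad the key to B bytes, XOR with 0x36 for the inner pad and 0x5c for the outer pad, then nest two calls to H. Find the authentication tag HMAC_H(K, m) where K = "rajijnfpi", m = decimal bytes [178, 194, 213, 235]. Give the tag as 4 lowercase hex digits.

Key "rajijnfpi" = 72 61 6a 69 6a 6e 66 70 69 is 9 bytes > B = 7, so hash it first: H(key) = 03 bd, then zero-pad to 7 bytes: K' = 03 bd 00 00 00 00 00.
K' ⊕ ipad = 35 8b 36 36 36 36 36.  K' ⊕ opad = 5f e1 5c 5c 5c 5c 5c.
Inner input = (K'⊕ipad) ∥ m = 35 8b 36 36 36 36 36 ∥ b2 c2 d5 eb.
Inner hash: sum = 53+139+54+54+54+54+54+178+194+213+235 = 1282 → 05 02.
Outer input = (K'⊕opad) ∥ inner = 5f e1 5c 5c 5c 5c 5c ∥ 05 02.
Outer hash (tag): sum = 95+225+92+92+92+92+92+5+2 = 787 → 03 13.

0313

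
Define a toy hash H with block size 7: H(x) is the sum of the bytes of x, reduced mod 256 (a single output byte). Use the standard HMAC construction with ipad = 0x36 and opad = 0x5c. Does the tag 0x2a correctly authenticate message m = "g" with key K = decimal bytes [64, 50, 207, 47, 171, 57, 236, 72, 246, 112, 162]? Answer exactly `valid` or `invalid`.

Key decimal bytes [64, 50, 207, 47, 171, 57, 236, 72, 246, 112, 162] = 40 32 cf 2f ab 39 ec 48 f6 70 a2 is 11 bytes > B = 7, so hash it first: H(key) = 90, then zero-pad to 7 bytes: K' = 90 00 00 00 00 00 00.
K' ⊕ ipad = a6 36 36 36 36 36 36; K' ⊕ opad = cc 5c 5c 5c 5c 5c 5c.
Inner hash: sum = 166+54+54+54+54+54+54+103 = 593; mod 256 = 81 → 51.
Outer hash (recomputed tag): sum = 204+92+92+92+92+92+92+81 = 837; mod 256 = 69 → 45.
Recomputed tag = 45; claimed = 2a → mismatch.

invalid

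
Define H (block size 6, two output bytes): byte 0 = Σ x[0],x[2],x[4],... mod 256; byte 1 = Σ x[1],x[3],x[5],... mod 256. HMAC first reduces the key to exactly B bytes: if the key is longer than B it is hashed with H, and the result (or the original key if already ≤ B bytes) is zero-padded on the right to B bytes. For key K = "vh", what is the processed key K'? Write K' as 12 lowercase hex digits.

766800000000

Key "vh" = 76 68 is 2 bytes ≤ B = 6; zero-pad to 6 bytes: K' = 76 68 00 00 00 00.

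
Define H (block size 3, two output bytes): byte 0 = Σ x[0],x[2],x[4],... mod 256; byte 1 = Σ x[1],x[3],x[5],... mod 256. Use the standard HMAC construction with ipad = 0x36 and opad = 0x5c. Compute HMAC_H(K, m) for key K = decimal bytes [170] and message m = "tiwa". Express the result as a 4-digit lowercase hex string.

73f8

Key decimal bytes [170] = aa is 1 byte ≤ B = 3; zero-pad to 3 bytes: K' = aa 00 00.
K' ⊕ ipad = 9c 36 36.  K' ⊕ opad = f6 5c 5c.
Inner input = (K'⊕ipad) ∥ m = 9c 36 36 ∥ 74 69 77 61.
Inner hash: even-index sum = 412 mod 256 = 156; odd-index sum = 289 mod 256 = 33 → 9c 21.
Outer input = (K'⊕opad) ∥ inner = f6 5c 5c ∥ 9c 21.
Outer hash (tag): even-index sum = 371 mod 256 = 115; odd-index sum = 248 mod 256 = 248 → 73 f8.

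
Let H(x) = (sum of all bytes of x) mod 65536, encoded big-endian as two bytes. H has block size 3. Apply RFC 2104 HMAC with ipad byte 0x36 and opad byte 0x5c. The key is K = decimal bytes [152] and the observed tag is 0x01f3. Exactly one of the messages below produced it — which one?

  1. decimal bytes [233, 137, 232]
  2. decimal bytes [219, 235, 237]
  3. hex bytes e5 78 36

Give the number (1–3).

Key decimal bytes [152] = 98 is 1 byte ≤ B = 3; zero-pad to 3 bytes: K' = 98 00 00.
K' ⊕ ipad = ae 36 36; K' ⊕ opad = c4 5c 5c.
m1: inner = H(ae 36 36 e9 89 e8) = 03 74; tag = H(c4 5c 5c 03 74) = 01f3 ← matches
m2: inner = H(ae 36 36 db eb ed) = 03 cd; tag = H(c4 5c 5c 03 cd) = 024c
m3: inner = H(ae 36 36 e5 78 36) = 02 ad; tag = H(c4 5c 5c 02 ad) = 022b

1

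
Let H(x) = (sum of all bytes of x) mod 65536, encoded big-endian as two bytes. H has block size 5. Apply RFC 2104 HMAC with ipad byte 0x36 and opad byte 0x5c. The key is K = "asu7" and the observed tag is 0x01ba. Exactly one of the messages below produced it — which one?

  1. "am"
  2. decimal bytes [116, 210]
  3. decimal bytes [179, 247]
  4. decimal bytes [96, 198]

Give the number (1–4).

2

Key "asu7" = 61 73 75 37 is 4 bytes ≤ B = 5; zero-pad to 5 bytes: K' = 61 73 75 37 00.
K' ⊕ ipad = 57 45 43 01 36; K' ⊕ opad = 3d 2f 29 6b 5c.
m1: inner = H(57 45 43 01 36 61 6d) = 01 e4; tag = H(3d 2f 29 6b 5c 01 e4) = 0241
m2: inner = H(57 45 43 01 36 74 d2) = 02 5c; tag = H(3d 2f 29 6b 5c 02 5c) = 01ba ← matches
m3: inner = H(57 45 43 01 36 b3 f7) = 02 c0; tag = H(3d 2f 29 6b 5c 02 c0) = 021e
m4: inner = H(57 45 43 01 36 60 c6) = 02 3c; tag = H(3d 2f 29 6b 5c 02 3c) = 019a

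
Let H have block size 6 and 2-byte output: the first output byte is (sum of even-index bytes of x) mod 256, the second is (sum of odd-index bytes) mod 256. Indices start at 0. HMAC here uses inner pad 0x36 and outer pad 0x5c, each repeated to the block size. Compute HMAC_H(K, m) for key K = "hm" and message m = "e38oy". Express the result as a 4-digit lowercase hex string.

Key "hm" = 68 6d is 2 bytes ≤ B = 6; zero-pad to 6 bytes: K' = 68 6d 00 00 00 00.
K' ⊕ ipad = 5e 5b 36 36 36 36.  K' ⊕ opad = 34 31 5c 5c 5c 5c.
Inner input = (K'⊕ipad) ∥ m = 5e 5b 36 36 36 36 ∥ 65 33 38 6f 79.
Inner hash: even-index sum = 480 mod 256 = 224; odd-index sum = 361 mod 256 = 105 → e0 69.
Outer input = (K'⊕opad) ∥ inner = 34 31 5c 5c 5c 5c ∥ e0 69.
Outer hash (tag): even-index sum = 460 mod 256 = 204; odd-index sum = 338 mod 256 = 82 → cc 52.

cc52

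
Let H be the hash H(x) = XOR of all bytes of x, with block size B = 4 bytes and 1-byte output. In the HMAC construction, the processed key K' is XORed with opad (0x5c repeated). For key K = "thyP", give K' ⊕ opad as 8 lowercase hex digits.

Key "thyP" = 74 68 79 50 is exactly B = 4 bytes: K' = 74 68 79 50.
XOR each byte with 0x5c: 74⊕5c=28, 68⊕5c=34, 79⊕5c=25, 50⊕5c=0c.

2834250c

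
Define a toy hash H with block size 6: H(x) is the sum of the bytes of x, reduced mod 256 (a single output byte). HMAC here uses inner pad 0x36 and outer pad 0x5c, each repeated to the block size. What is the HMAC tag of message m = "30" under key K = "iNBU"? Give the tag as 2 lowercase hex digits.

Key "iNBU" = 69 4e 42 55 is 4 bytes ≤ B = 6; zero-pad to 6 bytes: K' = 69 4e 42 55 00 00.
K' ⊕ ipad = 5f 78 74 63 36 36.  K' ⊕ opad = 35 12 1e 09 5c 5c.
Inner input = (K'⊕ipad) ∥ m = 5f 78 74 63 36 36 ∥ 33 30.
Inner hash: sum = 95+120+116+99+54+54+51+48 = 637; mod 256 = 125 → 7d.
Outer input = (K'⊕opad) ∥ inner = 35 12 1e 09 5c 5c ∥ 7d.
Outer hash (tag): sum = 53+18+30+9+92+92+125 = 419; mod 256 = 163 → a3.

a3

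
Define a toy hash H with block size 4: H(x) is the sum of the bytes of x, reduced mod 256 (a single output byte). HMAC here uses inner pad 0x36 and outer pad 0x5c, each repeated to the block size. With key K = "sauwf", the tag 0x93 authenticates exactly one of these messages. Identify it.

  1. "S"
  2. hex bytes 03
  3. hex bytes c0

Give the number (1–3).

Key "sauwf" = 73 61 75 77 66 is 5 bytes > B = 4, so hash it first: H(key) = 26, then zero-pad to 4 bytes: K' = 26 00 00 00.
K' ⊕ ipad = 10 36 36 36; K' ⊕ opad = 7a 5c 5c 5c.
m1: inner = H(10 36 36 36 53) = 05; tag = H(7a 5c 5c 5c 05) = 93 ← matches
m2: inner = H(10 36 36 36 03) = b5; tag = H(7a 5c 5c 5c b5) = 43
m3: inner = H(10 36 36 36 c0) = 72; tag = H(7a 5c 5c 5c 72) = 00

1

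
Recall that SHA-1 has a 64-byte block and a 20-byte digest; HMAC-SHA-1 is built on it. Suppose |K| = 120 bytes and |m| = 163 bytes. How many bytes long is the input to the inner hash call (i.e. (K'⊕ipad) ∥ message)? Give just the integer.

227

Key is 120 > 64 bytes, so it is hashed to 20 bytes then zero-padded to 64: |K'| = 64.
Inner input = (K'⊕ipad) ∥ m → 64 + 163 = 227 bytes.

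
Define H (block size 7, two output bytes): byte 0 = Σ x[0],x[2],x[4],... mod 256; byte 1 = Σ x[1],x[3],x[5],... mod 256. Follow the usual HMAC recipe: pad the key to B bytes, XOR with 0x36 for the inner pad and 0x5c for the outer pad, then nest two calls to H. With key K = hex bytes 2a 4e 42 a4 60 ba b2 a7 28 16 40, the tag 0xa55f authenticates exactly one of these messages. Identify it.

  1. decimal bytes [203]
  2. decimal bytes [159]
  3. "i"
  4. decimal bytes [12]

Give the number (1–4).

4

Key hex bytes 2a 4e 42 a4 60 ba b2 a7 28 16 40 is 11 bytes > B = 7, so hash it first: H(key) = e6 69, then zero-pad to 7 bytes: K' = e6 69 00 00 00 00 00.
K' ⊕ ipad = d0 5f 36 36 36 36 36; K' ⊕ opad = ba 35 5c 5c 5c 5c 5c.
m1: inner = H(d0 5f 36 36 36 36 36 cb) = 72 96; tag = H(ba 35 5c 5c 5c 5c 5c 72 96) = 645f
m2: inner = H(d0 5f 36 36 36 36 36 9f) = 72 6a; tag = H(ba 35 5c 5c 5c 5c 5c 72 6a) = 385f
m3: inner = H(d0 5f 36 36 36 36 36 69) = 72 34; tag = H(ba 35 5c 5c 5c 5c 5c 72 34) = 025f
m4: inner = H(d0 5f 36 36 36 36 36 0c) = 72 d7; tag = H(ba 35 5c 5c 5c 5c 5c 72 d7) = a55f ← matches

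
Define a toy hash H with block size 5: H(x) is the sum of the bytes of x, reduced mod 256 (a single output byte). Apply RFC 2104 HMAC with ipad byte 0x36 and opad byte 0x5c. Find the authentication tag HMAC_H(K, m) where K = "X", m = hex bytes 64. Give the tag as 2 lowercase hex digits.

1e

Key "X" = 58 is 1 byte ≤ B = 5; zero-pad to 5 bytes: K' = 58 00 00 00 00.
K' ⊕ ipad = 6e 36 36 36 36.  K' ⊕ opad = 04 5c 5c 5c 5c.
Inner input = (K'⊕ipad) ∥ m = 6e 36 36 36 36 ∥ 64.
Inner hash: sum = 110+54+54+54+54+100 = 426; mod 256 = 170 → aa.
Outer input = (K'⊕opad) ∥ inner = 04 5c 5c 5c 5c ∥ aa.
Outer hash (tag): sum = 4+92+92+92+92+170 = 542; mod 256 = 30 → 1e.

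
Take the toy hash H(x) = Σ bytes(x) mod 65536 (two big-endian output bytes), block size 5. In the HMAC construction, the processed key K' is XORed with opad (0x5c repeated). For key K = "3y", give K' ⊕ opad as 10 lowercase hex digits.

6f255c5c5c

Key "3y" = 33 79 is 2 bytes ≤ B = 5; zero-pad to 5 bytes: K' = 33 79 00 00 00.
XOR each byte with 0x5c: 33⊕5c=6f, 79⊕5c=25, 00⊕5c=5c, 00⊕5c=5c, 00⊕5c=5c.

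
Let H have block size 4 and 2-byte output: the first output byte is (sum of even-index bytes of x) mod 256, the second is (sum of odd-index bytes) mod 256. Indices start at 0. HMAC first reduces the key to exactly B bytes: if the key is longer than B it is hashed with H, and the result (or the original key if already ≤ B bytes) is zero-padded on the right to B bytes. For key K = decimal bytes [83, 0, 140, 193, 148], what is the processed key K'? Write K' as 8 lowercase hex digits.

73c10000

|K| = 5 > B = 4, so first hash the key.
H(K): even-index sum = 371 mod 256 = 115; odd-index sum = 193 mod 256 = 193 → 73 c1.
Zero-pad H(K) = 73 c1 to 4 bytes: K' = 73 c1 00 00.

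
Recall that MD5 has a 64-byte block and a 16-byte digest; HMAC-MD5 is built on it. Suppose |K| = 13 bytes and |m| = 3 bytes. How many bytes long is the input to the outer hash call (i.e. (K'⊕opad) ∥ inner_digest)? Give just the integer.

80

Key is 13 ≤ 64 bytes, zero-padded: |K'| = 64.
Outer input = (K'⊕opad) ∥ H(inner) → 64 + 16 = 80 bytes.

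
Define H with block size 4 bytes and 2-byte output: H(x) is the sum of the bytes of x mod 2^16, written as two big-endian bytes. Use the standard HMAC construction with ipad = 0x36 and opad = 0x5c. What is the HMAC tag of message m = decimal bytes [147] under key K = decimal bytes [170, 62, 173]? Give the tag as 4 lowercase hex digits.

02af

Key decimal bytes [170, 62, 173] = aa 3e ad is 3 bytes ≤ B = 4; zero-pad to 4 bytes: K' = aa 3e ad 00.
K' ⊕ ipad = 9c 08 9b 36.  K' ⊕ opad = f6 62 f1 5c.
Inner input = (K'⊕ipad) ∥ m = 9c 08 9b 36 ∥ 93.
Inner hash: sum = 156+8+155+54+147 = 520 → 02 08.
Outer input = (K'⊕opad) ∥ inner = f6 62 f1 5c ∥ 02 08.
Outer hash (tag): sum = 246+98+241+92+2+8 = 687 → 02 af.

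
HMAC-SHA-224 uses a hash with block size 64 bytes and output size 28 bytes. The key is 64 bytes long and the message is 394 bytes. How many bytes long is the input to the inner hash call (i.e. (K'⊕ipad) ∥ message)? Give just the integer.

458

Key is 64 ≤ 64 bytes, zero-padded: |K'| = 64.
Inner input = (K'⊕ipad) ∥ m → 64 + 394 = 458 bytes.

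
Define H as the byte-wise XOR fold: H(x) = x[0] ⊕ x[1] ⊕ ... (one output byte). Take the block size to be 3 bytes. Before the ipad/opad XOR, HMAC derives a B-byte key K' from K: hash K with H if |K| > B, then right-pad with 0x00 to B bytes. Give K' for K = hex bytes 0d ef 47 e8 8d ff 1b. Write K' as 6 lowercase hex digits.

240000

|K| = 7 > B = 3, so first hash the key.
H(K): XOR 0d⊕ef⊕47⊕e8⊕8d⊕ff⊕1b = 24.
Zero-pad H(K) = 24 to 3 bytes: K' = 24 00 00.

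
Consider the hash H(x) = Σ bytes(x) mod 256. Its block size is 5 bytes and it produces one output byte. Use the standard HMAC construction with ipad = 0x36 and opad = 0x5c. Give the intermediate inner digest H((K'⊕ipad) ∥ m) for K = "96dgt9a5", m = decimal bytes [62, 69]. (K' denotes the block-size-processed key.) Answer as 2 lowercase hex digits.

a6

Key "96dgt9a5" = 39 36 64 67 74 39 61 35 is 8 bytes > B = 5, so hash it first: H(key) = 7d, then zero-pad to 5 bytes: K' = 7d 00 00 00 00.
K' ⊕ ipad = 4b 36 36 36 36.
Inner input = 4b 36 36 36 36 ∥ 3e 45.
Inner hash: sum = 75+54+54+54+54+62+69 = 422; mod 256 = 166 → a6.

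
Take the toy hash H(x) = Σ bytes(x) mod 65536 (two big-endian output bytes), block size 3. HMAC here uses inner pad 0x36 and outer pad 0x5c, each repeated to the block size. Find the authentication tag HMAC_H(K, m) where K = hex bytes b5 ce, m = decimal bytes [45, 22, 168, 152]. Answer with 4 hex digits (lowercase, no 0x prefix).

Key hex bytes b5 ce is 2 bytes ≤ B = 3; zero-pad to 3 bytes: K' = b5 ce 00.
K' ⊕ ipad = 83 f8 36.  K' ⊕ opad = e9 92 5c.
Inner input = (K'⊕ipad) ∥ m = 83 f8 36 ∥ 2d 16 a8 98.
Inner hash: sum = 131+248+54+45+22+168+152 = 820 → 03 34.
Outer input = (K'⊕opad) ∥ inner = e9 92 5c ∥ 03 34.
Outer hash (tag): sum = 233+146+92+3+52 = 526 → 02 0e.

020e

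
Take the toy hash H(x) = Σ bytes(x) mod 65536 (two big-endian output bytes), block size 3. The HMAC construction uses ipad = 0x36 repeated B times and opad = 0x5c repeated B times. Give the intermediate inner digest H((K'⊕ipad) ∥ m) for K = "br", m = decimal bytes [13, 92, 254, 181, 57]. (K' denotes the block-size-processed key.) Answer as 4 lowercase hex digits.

Key "br" = 62 72 is 2 bytes ≤ B = 3; zero-pad to 3 bytes: K' = 62 72 00.
K' ⊕ ipad = 54 44 36.
Inner input = 54 44 36 ∥ 0d 5c fe b5 39.
Inner hash: sum = 84+68+54+13+92+254+181+57 = 803 → 03 23.

0323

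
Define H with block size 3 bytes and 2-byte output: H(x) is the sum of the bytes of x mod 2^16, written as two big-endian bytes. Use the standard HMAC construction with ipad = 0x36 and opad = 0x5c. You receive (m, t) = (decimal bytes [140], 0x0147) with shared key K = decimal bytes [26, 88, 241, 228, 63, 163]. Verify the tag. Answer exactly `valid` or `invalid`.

valid

Key decimal bytes [26, 88, 241, 228, 63, 163] = 1a 58 f1 e4 3f a3 is 6 bytes > B = 3, so hash it first: H(key) = 03 29, then zero-pad to 3 bytes: K' = 03 29 00.
K' ⊕ ipad = 35 1f 36; K' ⊕ opad = 5f 75 5c.
Inner hash: sum = 53+31+54+140 = 278 → 01 16.
Outer hash (recomputed tag): sum = 95+117+92+1+22 = 327 → 01 47.
Recomputed tag = 0147; claimed = 0147 → match.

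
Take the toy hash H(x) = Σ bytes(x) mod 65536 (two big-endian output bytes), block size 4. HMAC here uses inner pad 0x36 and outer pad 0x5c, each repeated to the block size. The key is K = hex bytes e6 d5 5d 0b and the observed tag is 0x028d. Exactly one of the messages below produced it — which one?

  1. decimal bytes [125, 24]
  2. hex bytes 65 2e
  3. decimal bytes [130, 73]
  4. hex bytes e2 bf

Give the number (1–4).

Key hex bytes e6 d5 5d 0b is exactly B = 4 bytes: K' = e6 d5 5d 0b.
K' ⊕ ipad = d0 e3 6b 3d; K' ⊕ opad = ba 89 01 57.
m1: inner = H(d0 e3 6b 3d 7d 18) = 02 f0; tag = H(ba 89 01 57 02 f0) = 028d ← matches
m2: inner = H(d0 e3 6b 3d 65 2e) = 02 ee; tag = H(ba 89 01 57 02 ee) = 028b
m3: inner = H(d0 e3 6b 3d 82 49) = 03 26; tag = H(ba 89 01 57 03 26) = 01c4
m4: inner = H(d0 e3 6b 3d e2 bf) = 03 fc; tag = H(ba 89 01 57 03 fc) = 029a

1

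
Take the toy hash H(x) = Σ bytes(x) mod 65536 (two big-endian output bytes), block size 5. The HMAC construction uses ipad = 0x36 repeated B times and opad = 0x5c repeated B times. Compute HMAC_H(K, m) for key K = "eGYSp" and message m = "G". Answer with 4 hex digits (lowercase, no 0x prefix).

00bb

Key "eGYSp" = 65 47 59 53 70 is exactly B = 5 bytes: K' = 65 47 59 53 70.
K' ⊕ ipad = 53 71 6f 65 46.  K' ⊕ opad = 39 1b 05 0f 2c.
Inner input = (K'⊕ipad) ∥ m = 53 71 6f 65 46 ∥ 47.
Inner hash: sum = 83+113+111+101+70+71 = 549 → 02 25.
Outer input = (K'⊕opad) ∥ inner = 39 1b 05 0f 2c ∥ 02 25.
Outer hash (tag): sum = 57+27+5+15+44+2+37 = 187 → 00 bb.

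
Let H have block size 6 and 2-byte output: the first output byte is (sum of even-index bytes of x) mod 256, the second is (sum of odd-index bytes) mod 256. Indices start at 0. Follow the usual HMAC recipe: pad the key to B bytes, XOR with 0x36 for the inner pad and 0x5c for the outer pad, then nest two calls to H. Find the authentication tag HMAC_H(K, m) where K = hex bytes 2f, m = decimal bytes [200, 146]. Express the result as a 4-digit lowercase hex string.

Key hex bytes 2f is 1 byte ≤ B = 6; zero-pad to 6 bytes: K' = 2f 00 00 00 00 00.
K' ⊕ ipad = 19 36 36 36 36 36.  K' ⊕ opad = 73 5c 5c 5c 5c 5c.
Inner input = (K'⊕ipad) ∥ m = 19 36 36 36 36 36 ∥ c8 92.
Inner hash: even-index sum = 333 mod 256 = 77; odd-index sum = 308 mod 256 = 52 → 4d 34.
Outer input = (K'⊕opad) ∥ inner = 73 5c 5c 5c 5c 5c ∥ 4d 34.
Outer hash (tag): even-index sum = 376 mod 256 = 120; odd-index sum = 328 mod 256 = 72 → 78 48.

7848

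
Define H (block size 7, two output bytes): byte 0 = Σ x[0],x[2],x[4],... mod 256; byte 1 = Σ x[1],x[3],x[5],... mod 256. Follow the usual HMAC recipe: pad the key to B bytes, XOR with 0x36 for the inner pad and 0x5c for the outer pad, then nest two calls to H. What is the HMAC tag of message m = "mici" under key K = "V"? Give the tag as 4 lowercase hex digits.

Key "V" = 56 is 1 byte ≤ B = 7; zero-pad to 7 bytes: K' = 56 00 00 00 00 00 00.
K' ⊕ ipad = 60 36 36 36 36 36 36.  K' ⊕ opad = 0a 5c 5c 5c 5c 5c 5c.
Inner input = (K'⊕ipad) ∥ m = 60 36 36 36 36 36 36 ∥ 6d 69 63 69.
Inner hash: even-index sum = 468 mod 256 = 212; odd-index sum = 370 mod 256 = 114 → d4 72.
Outer input = (K'⊕opad) ∥ inner = 0a 5c 5c 5c 5c 5c 5c ∥ d4 72.
Outer hash (tag): even-index sum = 400 mod 256 = 144; odd-index sum = 488 mod 256 = 232 → 90 e8.

90e8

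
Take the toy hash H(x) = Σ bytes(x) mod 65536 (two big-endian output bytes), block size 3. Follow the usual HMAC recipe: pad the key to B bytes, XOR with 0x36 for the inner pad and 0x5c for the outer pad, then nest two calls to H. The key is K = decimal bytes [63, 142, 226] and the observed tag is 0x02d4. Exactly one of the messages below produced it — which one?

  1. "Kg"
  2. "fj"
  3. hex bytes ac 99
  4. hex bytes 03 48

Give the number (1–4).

Key decimal bytes [63, 142, 226] = 3f 8e e2 is exactly B = 3 bytes: K' = 3f 8e e2.
K' ⊕ ipad = 09 b8 d4; K' ⊕ opad = 63 d2 be.
m1: inner = H(09 b8 d4 4b 67) = 02 47; tag = H(63 d2 be 02 47) = 023c
m2: inner = H(09 b8 d4 66 6a) = 02 65; tag = H(63 d2 be 02 65) = 025a
m3: inner = H(09 b8 d4 ac 99) = 02 da; tag = H(63 d2 be 02 da) = 02cf
m4: inner = H(09 b8 d4 03 48) = 01 e0; tag = H(63 d2 be 01 e0) = 02d4 ← matches

4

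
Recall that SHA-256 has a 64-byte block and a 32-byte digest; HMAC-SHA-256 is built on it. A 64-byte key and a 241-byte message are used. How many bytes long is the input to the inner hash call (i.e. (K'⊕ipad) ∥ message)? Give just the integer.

305

Key is 64 ≤ 64 bytes, zero-padded: |K'| = 64.
Inner input = (K'⊕ipad) ∥ m → 64 + 241 = 305 bytes.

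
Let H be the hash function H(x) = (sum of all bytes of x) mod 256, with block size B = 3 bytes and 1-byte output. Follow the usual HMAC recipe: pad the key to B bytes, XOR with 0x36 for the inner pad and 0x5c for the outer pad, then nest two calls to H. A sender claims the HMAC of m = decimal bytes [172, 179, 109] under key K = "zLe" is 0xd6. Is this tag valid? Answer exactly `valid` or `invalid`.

Key "zLe" = 7a 4c 65 is exactly B = 3 bytes: K' = 7a 4c 65.
K' ⊕ ipad = 4c 7a 53; K' ⊕ opad = 26 10 39.
Inner hash: sum = 76+122+83+172+179+109 = 741; mod 256 = 229 → e5.
Outer hash (recomputed tag): sum = 38+16+57+229 = 340; mod 256 = 84 → 54.
Recomputed tag = 54; claimed = d6 → mismatch.

invalid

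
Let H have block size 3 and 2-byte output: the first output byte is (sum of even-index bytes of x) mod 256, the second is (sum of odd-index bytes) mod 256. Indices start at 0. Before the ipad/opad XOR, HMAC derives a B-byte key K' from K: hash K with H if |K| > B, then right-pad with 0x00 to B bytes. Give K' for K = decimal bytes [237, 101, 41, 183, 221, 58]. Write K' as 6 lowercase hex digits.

f35600

|K| = 6 > B = 3, so first hash the key.
H(K): even-index sum = 499 mod 256 = 243; odd-index sum = 342 mod 256 = 86 → f3 56.
Zero-pad H(K) = f3 56 to 3 bytes: K' = f3 56 00.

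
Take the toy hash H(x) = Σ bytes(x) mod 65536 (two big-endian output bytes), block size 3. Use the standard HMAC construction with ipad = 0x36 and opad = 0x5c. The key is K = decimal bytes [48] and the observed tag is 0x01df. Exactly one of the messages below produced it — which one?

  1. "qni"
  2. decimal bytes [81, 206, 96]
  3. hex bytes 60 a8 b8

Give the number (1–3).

Key decimal bytes [48] = 30 is 1 byte ≤ B = 3; zero-pad to 3 bytes: K' = 30 00 00.
K' ⊕ ipad = 06 36 36; K' ⊕ opad = 6c 5c 5c.
m1: inner = H(06 36 36 71 6e 69) = 01 ba; tag = H(6c 5c 5c 01 ba) = 01df ← matches
m2: inner = H(06 36 36 51 ce 60) = 01 f1; tag = H(6c 5c 5c 01 f1) = 0216
m3: inner = H(06 36 36 60 a8 b8) = 02 32; tag = H(6c 5c 5c 02 32) = 0158

1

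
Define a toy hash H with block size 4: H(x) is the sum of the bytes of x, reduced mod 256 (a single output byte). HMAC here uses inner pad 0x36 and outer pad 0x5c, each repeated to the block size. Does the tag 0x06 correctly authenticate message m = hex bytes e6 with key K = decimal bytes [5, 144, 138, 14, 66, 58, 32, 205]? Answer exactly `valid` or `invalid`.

valid

Key decimal bytes [5, 144, 138, 14, 66, 58, 32, 205] = 05 90 8a 0e 42 3a 20 cd is 8 bytes > B = 4, so hash it first: H(key) = 96, then zero-pad to 4 bytes: K' = 96 00 00 00.
K' ⊕ ipad = a0 36 36 36; K' ⊕ opad = ca 5c 5c 5c.
Inner hash: sum = 160+54+54+54+230 = 552; mod 256 = 40 → 28.
Outer hash (recomputed tag): sum = 202+92+92+92+40 = 518; mod 256 = 6 → 06.
Recomputed tag = 06; claimed = 06 → match.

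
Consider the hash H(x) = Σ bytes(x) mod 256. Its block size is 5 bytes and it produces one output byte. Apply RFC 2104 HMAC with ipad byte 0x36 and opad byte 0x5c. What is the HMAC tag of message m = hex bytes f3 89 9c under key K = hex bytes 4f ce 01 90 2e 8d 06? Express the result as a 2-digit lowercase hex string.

ec

Key hex bytes 4f ce 01 90 2e 8d 06 is 7 bytes > B = 5, so hash it first: H(key) = 6f, then zero-pad to 5 bytes: K' = 6f 00 00 00 00.
K' ⊕ ipad = 59 36 36 36 36.  K' ⊕ opad = 33 5c 5c 5c 5c.
Inner input = (K'⊕ipad) ∥ m = 59 36 36 36 36 ∥ f3 89 9c.
Inner hash: sum = 89+54+54+54+54+243+137+156 = 841; mod 256 = 73 → 49.
Outer input = (K'⊕opad) ∥ inner = 33 5c 5c 5c 5c ∥ 49.
Outer hash (tag): sum = 51+92+92+92+92+73 = 492; mod 256 = 236 → ec.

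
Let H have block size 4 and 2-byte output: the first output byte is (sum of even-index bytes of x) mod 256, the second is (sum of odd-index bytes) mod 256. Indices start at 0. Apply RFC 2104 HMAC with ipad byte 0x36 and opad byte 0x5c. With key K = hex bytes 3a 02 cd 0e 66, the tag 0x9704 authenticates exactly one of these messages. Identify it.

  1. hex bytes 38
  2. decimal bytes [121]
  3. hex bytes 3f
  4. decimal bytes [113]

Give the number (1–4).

2

Key hex bytes 3a 02 cd 0e 66 is 5 bytes > B = 4, so hash it first: H(key) = 6d 10, then zero-pad to 4 bytes: K' = 6d 10 00 00.
K' ⊕ ipad = 5b 26 36 36; K' ⊕ opad = 31 4c 5c 5c.
m1: inner = H(5b 26 36 36 38) = c9 5c; tag = H(31 4c 5c 5c c9 5c) = 5604
m2: inner = H(5b 26 36 36 79) = 0a 5c; tag = H(31 4c 5c 5c 0a 5c) = 9704 ← matches
m3: inner = H(5b 26 36 36 3f) = d0 5c; tag = H(31 4c 5c 5c d0 5c) = 5d04
m4: inner = H(5b 26 36 36 71) = 02 5c; tag = H(31 4c 5c 5c 02 5c) = 8f04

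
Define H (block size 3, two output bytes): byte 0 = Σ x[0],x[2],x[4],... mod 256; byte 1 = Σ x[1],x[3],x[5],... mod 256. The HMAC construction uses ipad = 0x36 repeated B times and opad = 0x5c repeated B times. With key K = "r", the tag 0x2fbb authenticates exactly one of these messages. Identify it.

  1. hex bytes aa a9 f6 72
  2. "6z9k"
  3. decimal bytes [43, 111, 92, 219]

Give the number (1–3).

Key "r" = 72 is 1 byte ≤ B = 3; zero-pad to 3 bytes: K' = 72 00 00.
K' ⊕ ipad = 44 36 36; K' ⊕ opad = 2e 5c 5c.
m1: inner = H(44 36 36 aa a9 f6 72) = 95 d6; tag = H(2e 5c 5c 95 d6) = 60f1
m2: inner = H(44 36 36 36 7a 39 6b) = 5f a5; tag = H(2e 5c 5c 5f a5) = 2fbb ← matches
m3: inner = H(44 36 36 2b 6f 5c db) = c4 bd; tag = H(2e 5c 5c c4 bd) = 4720

2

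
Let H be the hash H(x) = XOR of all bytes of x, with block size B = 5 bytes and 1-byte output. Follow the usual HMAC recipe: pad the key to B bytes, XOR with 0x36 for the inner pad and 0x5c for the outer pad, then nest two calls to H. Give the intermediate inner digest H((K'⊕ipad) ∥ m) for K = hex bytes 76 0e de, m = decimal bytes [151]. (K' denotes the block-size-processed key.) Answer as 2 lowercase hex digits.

07

Key hex bytes 76 0e de is 3 bytes ≤ B = 5; zero-pad to 5 bytes: K' = 76 0e de 00 00.
K' ⊕ ipad = 40 38 e8 36 36.
Inner input = 40 38 e8 36 36 ∥ 97.
Inner hash: XOR 40⊕38⊕e8⊕36⊕36⊕97 = 07.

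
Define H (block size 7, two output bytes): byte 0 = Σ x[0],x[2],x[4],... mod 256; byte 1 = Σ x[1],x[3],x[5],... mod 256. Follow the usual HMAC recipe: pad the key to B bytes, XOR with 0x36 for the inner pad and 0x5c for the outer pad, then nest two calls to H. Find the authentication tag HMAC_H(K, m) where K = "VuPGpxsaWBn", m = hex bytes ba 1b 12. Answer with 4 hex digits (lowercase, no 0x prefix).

3f78

Key "VuPGpxsaWBn" = 56 75 50 47 70 78 73 61 57 42 6e is 11 bytes > B = 7, so hash it first: H(key) = 4e d7, then zero-pad to 7 bytes: K' = 4e d7 00 00 00 00 00.
K' ⊕ ipad = 78 e1 36 36 36 36 36.  K' ⊕ opad = 12 8b 5c 5c 5c 5c 5c.
Inner input = (K'⊕ipad) ∥ m = 78 e1 36 36 36 36 36 ∥ ba 1b 12.
Inner hash: even-index sum = 309 mod 256 = 53; odd-index sum = 537 mod 256 = 25 → 35 19.
Outer input = (K'⊕opad) ∥ inner = 12 8b 5c 5c 5c 5c 5c ∥ 35 19.
Outer hash (tag): even-index sum = 319 mod 256 = 63; odd-index sum = 376 mod 256 = 120 → 3f 78.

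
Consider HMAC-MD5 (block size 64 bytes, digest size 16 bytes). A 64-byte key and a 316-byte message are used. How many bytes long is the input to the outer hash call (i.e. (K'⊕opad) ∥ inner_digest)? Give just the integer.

Key is 64 ≤ 64 bytes, zero-padded: |K'| = 64.
Outer input = (K'⊕opad) ∥ H(inner) → 64 + 16 = 80 bytes.

80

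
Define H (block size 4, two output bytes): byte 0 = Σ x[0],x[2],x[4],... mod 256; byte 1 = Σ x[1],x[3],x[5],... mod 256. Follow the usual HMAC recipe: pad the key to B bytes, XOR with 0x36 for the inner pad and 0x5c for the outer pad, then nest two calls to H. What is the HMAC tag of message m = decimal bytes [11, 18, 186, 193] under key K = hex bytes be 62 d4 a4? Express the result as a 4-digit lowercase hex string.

Key hex bytes be 62 d4 a4 is exactly B = 4 bytes: K' = be 62 d4 a4.
K' ⊕ ipad = 88 54 e2 92.  K' ⊕ opad = e2 3e 88 f8.
Inner input = (K'⊕ipad) ∥ m = 88 54 e2 92 ∥ 0b 12 ba c1.
Inner hash: even-index sum = 559 mod 256 = 47; odd-index sum = 441 mod 256 = 185 → 2f b9.
Outer input = (K'⊕opad) ∥ inner = e2 3e 88 f8 ∥ 2f b9.
Outer hash (tag): even-index sum = 409 mod 256 = 153; odd-index sum = 495 mod 256 = 239 → 99 ef.

99ef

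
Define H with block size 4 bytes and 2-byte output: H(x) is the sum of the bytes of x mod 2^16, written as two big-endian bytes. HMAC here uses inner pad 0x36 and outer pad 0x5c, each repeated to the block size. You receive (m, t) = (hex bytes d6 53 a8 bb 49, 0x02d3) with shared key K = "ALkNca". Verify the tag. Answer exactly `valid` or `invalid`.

invalid

Key "ALkNca" = 41 4c 6b 4e 63 61 is 6 bytes > B = 4, so hash it first: H(key) = 02 0a, then zero-pad to 4 bytes: K' = 02 0a 00 00.
K' ⊕ ipad = 34 3c 36 36; K' ⊕ opad = 5e 56 5c 5c.
Inner hash: sum = 52+60+54+54+214+83+168+187+73 = 945 → 03 b1.
Outer hash (recomputed tag): sum = 94+86+92+92+3+177 = 544 → 02 20.
Recomputed tag = 0220; claimed = 02d3 → mismatch.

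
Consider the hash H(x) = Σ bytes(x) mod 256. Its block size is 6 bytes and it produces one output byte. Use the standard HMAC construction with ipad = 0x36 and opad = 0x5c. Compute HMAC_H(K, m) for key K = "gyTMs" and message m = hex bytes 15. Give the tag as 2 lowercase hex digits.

11

Key "gyTMs" = 67 79 54 4d 73 is 5 bytes ≤ B = 6; zero-pad to 6 bytes: K' = 67 79 54 4d 73 00.
K' ⊕ ipad = 51 4f 62 7b 45 36.  K' ⊕ opad = 3b 25 08 11 2f 5c.
Inner input = (K'⊕ipad) ∥ m = 51 4f 62 7b 45 36 ∥ 15.
Inner hash: sum = 81+79+98+123+69+54+21 = 525; mod 256 = 13 → 0d.
Outer input = (K'⊕opad) ∥ inner = 3b 25 08 11 2f 5c ∥ 0d.
Outer hash (tag): sum = 59+37+8+17+47+92+13 = 273; mod 256 = 17 → 11.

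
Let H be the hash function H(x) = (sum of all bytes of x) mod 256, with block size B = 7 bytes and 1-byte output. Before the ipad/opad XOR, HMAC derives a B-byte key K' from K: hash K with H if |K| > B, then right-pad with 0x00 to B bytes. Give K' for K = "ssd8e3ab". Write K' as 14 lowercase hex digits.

dd000000000000

|K| = 8 > B = 7, so first hash the key.
H(K): sum = 115+115+100+56+101+51+97+98 = 733; mod 256 = 221 → dd.
Zero-pad H(K) = dd to 7 bytes: K' = dd 00 00 00 00 00 00.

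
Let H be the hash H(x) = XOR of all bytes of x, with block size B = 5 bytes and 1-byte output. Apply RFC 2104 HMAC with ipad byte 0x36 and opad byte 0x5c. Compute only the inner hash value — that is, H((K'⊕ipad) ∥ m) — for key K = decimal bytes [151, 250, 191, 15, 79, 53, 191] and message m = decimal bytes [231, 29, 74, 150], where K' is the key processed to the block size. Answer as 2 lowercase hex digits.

Key decimal bytes [151, 250, 191, 15, 79, 53, 191] = 97 fa bf 0f 4f 35 bf is 7 bytes > B = 5, so hash it first: H(key) = 18, then zero-pad to 5 bytes: K' = 18 00 00 00 00.
K' ⊕ ipad = 2e 36 36 36 36.
Inner input = 2e 36 36 36 36 ∥ e7 1d 4a 96.
Inner hash: XOR 2e⊕36⊕36⊕36⊕36⊕e7⊕1d⊕4a⊕96 = 08.

08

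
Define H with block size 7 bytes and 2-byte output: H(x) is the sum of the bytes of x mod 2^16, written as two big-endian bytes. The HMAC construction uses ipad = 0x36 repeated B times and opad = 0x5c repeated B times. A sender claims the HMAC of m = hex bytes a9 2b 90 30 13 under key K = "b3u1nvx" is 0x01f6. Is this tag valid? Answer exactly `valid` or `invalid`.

Key "b3u1nvx" = 62 33 75 31 6e 76 78 is exactly B = 7 bytes: K' = 62 33 75 31 6e 76 78.
K' ⊕ ipad = 54 05 43 07 58 40 4e; K' ⊕ opad = 3e 6f 29 6d 32 2a 24.
Inner hash: sum = 84+5+67+7+88+64+78+169+43+144+48+19 = 816 → 03 30.
Outer hash (recomputed tag): sum = 62+111+41+109+50+42+36+3+48 = 502 → 01 f6.
Recomputed tag = 01f6; claimed = 01f6 → match.

valid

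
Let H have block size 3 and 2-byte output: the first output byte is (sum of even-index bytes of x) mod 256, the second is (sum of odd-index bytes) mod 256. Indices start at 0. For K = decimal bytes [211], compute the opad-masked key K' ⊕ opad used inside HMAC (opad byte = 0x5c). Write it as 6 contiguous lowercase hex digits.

Key decimal bytes [211] = d3 is 1 byte ≤ B = 3; zero-pad to 3 bytes: K' = d3 00 00.
XOR each byte with 0x5c: d3⊕5c=8f, 00⊕5c=5c, 00⊕5c=5c.

8f5c5c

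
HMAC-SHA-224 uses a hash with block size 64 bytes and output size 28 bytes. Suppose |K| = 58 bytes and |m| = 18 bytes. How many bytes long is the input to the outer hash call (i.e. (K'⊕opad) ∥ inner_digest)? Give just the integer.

92

Key is 58 ≤ 64 bytes, zero-padded: |K'| = 64.
Outer input = (K'⊕opad) ∥ H(inner) → 64 + 28 = 92 bytes.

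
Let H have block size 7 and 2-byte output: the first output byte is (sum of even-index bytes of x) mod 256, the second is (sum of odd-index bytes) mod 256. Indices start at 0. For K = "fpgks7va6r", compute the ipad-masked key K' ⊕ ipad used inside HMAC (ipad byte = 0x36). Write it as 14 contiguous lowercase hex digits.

dad33636363636

Key "fpgks7va6r" = 66 70 67 6b 73 37 76 61 36 72 is 10 bytes > B = 7, so hash it first: H(key) = ec e5, then zero-pad to 7 bytes: K' = ec e5 00 00 00 00 00.
XOR each byte with 0x36: ec⊕36=da, e5⊕36=d3, 00⊕36=36, 00⊕36=36, 00⊕36=36, 00⊕36=36, 00⊕36=36.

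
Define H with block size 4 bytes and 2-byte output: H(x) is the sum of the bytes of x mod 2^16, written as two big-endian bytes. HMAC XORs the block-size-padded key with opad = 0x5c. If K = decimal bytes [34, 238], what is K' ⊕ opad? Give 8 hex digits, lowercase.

Key decimal bytes [34, 238] = 22 ee is 2 bytes ≤ B = 4; zero-pad to 4 bytes: K' = 22 ee 00 00.
XOR each byte with 0x5c: 22⊕5c=7e, ee⊕5c=b2, 00⊕5c=5c, 00⊕5c=5c.

7eb25c5c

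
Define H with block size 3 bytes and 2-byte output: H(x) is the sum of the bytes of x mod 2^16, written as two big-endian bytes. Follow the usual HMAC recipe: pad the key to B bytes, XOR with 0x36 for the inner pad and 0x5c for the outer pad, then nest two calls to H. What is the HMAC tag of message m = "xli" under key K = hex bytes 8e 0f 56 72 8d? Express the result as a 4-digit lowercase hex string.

Key hex bytes 8e 0f 56 72 8d is 5 bytes > B = 3, so hash it first: H(key) = 01 f2, then zero-pad to 3 bytes: K' = 01 f2 00.
K' ⊕ ipad = 37 c4 36.  K' ⊕ opad = 5d ae 5c.
Inner input = (K'⊕ipad) ∥ m = 37 c4 36 ∥ 78 6c 69.
Inner hash: sum = 55+196+54+120+108+105 = 638 → 02 7e.
Outer input = (K'⊕opad) ∥ inner = 5d ae 5c ∥ 02 7e.
Outer hash (tag): sum = 93+174+92+2+126 = 487 → 01 e7.

01e7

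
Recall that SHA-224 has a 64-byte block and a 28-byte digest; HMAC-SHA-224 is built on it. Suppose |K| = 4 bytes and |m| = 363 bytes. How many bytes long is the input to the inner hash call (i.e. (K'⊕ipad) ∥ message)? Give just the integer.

427

Key is 4 ≤ 64 bytes, zero-padded: |K'| = 64.
Inner input = (K'⊕ipad) ∥ m → 64 + 363 = 427 bytes.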